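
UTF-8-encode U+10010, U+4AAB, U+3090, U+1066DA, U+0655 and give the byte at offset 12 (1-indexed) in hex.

0x86

1-indexed offset 12 is 0-indexed offset 11.
U+10010 → 4-byte form F0 90 80 90 at offsets 0–3.
U+4AAB → 3-byte form E4 AA AB at offsets 4–6.
U+3090 → 3-byte form E3 82 90 at offsets 7–9.
U+1066DA → 4-byte form F4 86 9B 9A at offsets 10–13.
Offset 11 falls in char 4's range; it's byte 2 of F4 86 9B 9A = 0x86.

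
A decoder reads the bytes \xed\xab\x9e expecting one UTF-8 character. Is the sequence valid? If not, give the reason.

Structurally a 3-byte sequence; payload = 0xDADE.
But 0xDADE is in U+D800–U+DFFF, the surrogate range. Surrogates are not Unicode scalar values and are forbidden in UTF-8.

invalid (encodes a surrogate (U+D800–U+DFFF))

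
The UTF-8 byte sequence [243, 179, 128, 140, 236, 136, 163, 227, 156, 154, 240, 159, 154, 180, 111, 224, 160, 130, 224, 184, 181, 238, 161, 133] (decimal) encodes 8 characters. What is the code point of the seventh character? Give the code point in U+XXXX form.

Offset 0: leading byte 0xF3 = 11110011 → 4-byte char #1 = F3 B3 80 8C.
Offset 4: leading byte 0xEC = 11101100 → 3-byte char #2 = EC 88 A3.
Offset 7: leading byte 0xE3 = 11100011 → 3-byte char #3 = E3 9C 9A.
Offset 10: leading byte 0xF0 = 11110000 → 4-byte char #4 = F0 9F 9A B4.
Offset 14: leading byte 0x6F = 01101111 → 1-byte char #5 = 6F.
Offset 15: leading byte 0xE0 = 11100000 → 3-byte char #6 = E0 A0 82.
Offset 18: leading byte 0xE0 = 11100000 → 3-byte char #7 = E0 B8 B5.
Leading byte 0xE0 = 11100000 matches 1110xxxx → 3-byte sequence.
Byte 1: 0xE0 = 11100000, payload 0000 (4 bits).
Byte 2: 0xB8 = 10111000 (10xxxxxx ✓), payload 111000.
Byte 3: 0xB5 = 10110101 (10xxxxxx ✓), payload 110101.
Concatenate: 0000111000110101 = 0xE35 (16 bits → U+0E35).

U+0E35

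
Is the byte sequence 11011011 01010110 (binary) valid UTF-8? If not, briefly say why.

Leading byte 0xDB = 11011011 → 2-byte form.
Byte 2 is 0x56 = 01010110, which is not 10xxxxxx — expected a continuation byte.

invalid (non-continuation byte where continuation expected)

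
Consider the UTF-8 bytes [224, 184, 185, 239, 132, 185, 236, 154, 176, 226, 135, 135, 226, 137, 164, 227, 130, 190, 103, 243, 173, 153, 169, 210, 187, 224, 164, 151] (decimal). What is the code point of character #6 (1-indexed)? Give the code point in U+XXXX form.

U+30BE

Offset 0: leading byte 0xE0 = 11100000 → 3-byte char #1 = E0 B8 B9.
Offset 3: leading byte 0xEF = 11101111 → 3-byte char #2 = EF 84 B9.
Offset 6: leading byte 0xEC = 11101100 → 3-byte char #3 = EC 9A B0.
Offset 9: leading byte 0xE2 = 11100010 → 3-byte char #4 = E2 87 87.
Offset 12: leading byte 0xE2 = 11100010 → 3-byte char #5 = E2 89 A4.
Offset 15: leading byte 0xE3 = 11100011 → 3-byte char #6 = E3 82 BE.
Leading byte 0xE3 = 11100011 matches 1110xxxx → 3-byte sequence.
Byte 1: 0xE3 = 11100011, payload 0011 (4 bits).
Byte 2: 0x82 = 10000010 (10xxxxxx ✓), payload 000010.
Byte 3: 0xBE = 10111110 (10xxxxxx ✓), payload 111110.
Concatenate: 0011000010111110 = 0x30BE (16 bits → U+30BE).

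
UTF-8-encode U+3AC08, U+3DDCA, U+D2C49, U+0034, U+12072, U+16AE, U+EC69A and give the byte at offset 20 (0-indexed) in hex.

U+3AC08 → 4-byte form F0 BA B0 88 at offsets 0–3.
U+3DDCA → 4-byte form F0 BD B7 8A at offsets 4–7.
U+D2C49 → 4-byte form F3 92 B1 89 at offsets 8–11.
U+0034 → 1-byte form 34 at offsets 12–12.
U+12072 → 4-byte form F0 92 81 B2 at offsets 13–16.
U+16AE → 3-byte form E1 9A AE at offsets 17–19.
U+EC69A → 4-byte form F3 AC 9A 9A at offsets 20–23.
Offset 20 falls in char 7's range; it's byte 1 of F3 AC 9A 9A = 0xF3.

0xF3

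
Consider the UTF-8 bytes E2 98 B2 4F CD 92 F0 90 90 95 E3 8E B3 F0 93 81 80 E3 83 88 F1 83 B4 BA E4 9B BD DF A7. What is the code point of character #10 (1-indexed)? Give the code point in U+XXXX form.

U+07E7

Offset 0: leading byte 0xE2 = 11100010 → 3-byte char #1 = E2 98 B2.
Offset 3: leading byte 0x4F = 01001111 → 1-byte char #2 = 4F.
Offset 4: leading byte 0xCD = 11001101 → 2-byte char #3 = CD 92.
Offset 6: leading byte 0xF0 = 11110000 → 4-byte char #4 = F0 90 90 95.
Offset 10: leading byte 0xE3 = 11100011 → 3-byte char #5 = E3 8E B3.
Offset 13: leading byte 0xF0 = 11110000 → 4-byte char #6 = F0 93 81 80.
Offset 17: leading byte 0xE3 = 11100011 → 3-byte char #7 = E3 83 88.
Offset 20: leading byte 0xF1 = 11110001 → 4-byte char #8 = F1 83 B4 BA.
Offset 24: leading byte 0xE4 = 11100100 → 3-byte char #9 = E4 9B BD.
Offset 27: leading byte 0xDF = 11011111 → 2-byte char #10 = DF A7.
Leading byte 0xDF = 11011111 matches 110xxxxx → 2-byte sequence.
Byte 1: 0xDF = 11011111, payload 11111 (5 bits).
Byte 2: 0xA7 = 10100111 (10xxxxxx ✓), payload 100111.
Concatenate: 11111100111 = 0x7E7 (11 bits → U+07E7).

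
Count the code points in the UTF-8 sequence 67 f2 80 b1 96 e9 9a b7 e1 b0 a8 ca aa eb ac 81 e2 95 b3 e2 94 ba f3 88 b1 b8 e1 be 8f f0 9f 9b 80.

11

Byte at offset 0: 0x67 = 01100111 → 1-byte char (#1). Advance 1.
Byte at offset 1: 0xF2 = 11110010 → 4-byte char (#2). Advance 4.
Byte at offset 5: 0xE9 = 11101001 → 3-byte char (#3). Advance 3.
Byte at offset 8: 0xE1 = 11100001 → 3-byte char (#4). Advance 3.
Byte at offset 11: 0xCA = 11001010 → 2-byte char (#5). Advance 2.
Byte at offset 13: 0xEB = 11101011 → 3-byte char (#6). Advance 3.
Byte at offset 16: 0xE2 = 11100010 → 3-byte char (#7). Advance 3.
Byte at offset 19: 0xE2 = 11100010 → 3-byte char (#8). Advance 3.
Byte at offset 22: 0xF3 = 11110011 → 4-byte char (#9). Advance 4.
Byte at offset 26: 0xE1 = 11100001 → 3-byte char (#10). Advance 3.
Byte at offset 29: 0xF0 = 11110000 → 4-byte char (#11). Advance 4.
Reached end at offset 33 after 11 code points.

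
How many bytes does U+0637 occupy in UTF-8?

2

U+0637 = 0x637. UTF-8 uses 1 byte below 0x80, 2 below 0x800, 3 below 0x10000, 4 up to 0x10FFFF. 0x637 is in U+0080–U+07FF → 2 bytes.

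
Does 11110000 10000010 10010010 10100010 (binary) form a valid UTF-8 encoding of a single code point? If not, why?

Leading byte 0xF0 = 11110000 → 4-byte form.
Continuation bytes all match 10xxxxxx. Payload decodes to 0x24A2.
But 0x24A2 < 0x10000, the minimum for a 4-byte sequence — this is an overlong encoding.

invalid (overlong encoding)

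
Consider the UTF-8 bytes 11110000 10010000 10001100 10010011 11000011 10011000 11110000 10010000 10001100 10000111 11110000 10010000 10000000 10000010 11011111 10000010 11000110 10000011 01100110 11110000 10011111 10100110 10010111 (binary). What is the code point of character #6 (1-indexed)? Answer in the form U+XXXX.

U+0183

Offset 0: leading byte 0xF0 = 11110000 → 4-byte char #1 = F0 90 8C 93.
Offset 4: leading byte 0xC3 = 11000011 → 2-byte char #2 = C3 98.
Offset 6: leading byte 0xF0 = 11110000 → 4-byte char #3 = F0 90 8C 87.
Offset 10: leading byte 0xF0 = 11110000 → 4-byte char #4 = F0 90 80 82.
Offset 14: leading byte 0xDF = 11011111 → 2-byte char #5 = DF 82.
Offset 16: leading byte 0xC6 = 11000110 → 2-byte char #6 = C6 83.
Leading byte 0xC6 = 11000110 matches 110xxxxx → 2-byte sequence.
Byte 1: 0xC6 = 11000110, payload 00110 (5 bits).
Byte 2: 0x83 = 10000011 (10xxxxxx ✓), payload 000011.
Concatenate: 00110000011 = 0x183 (11 bits → U+0183).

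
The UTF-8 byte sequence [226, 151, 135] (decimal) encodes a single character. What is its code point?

U+25C7

Leading byte 0xE2 = 11100010 matches 1110xxxx → 3-byte sequence.
Byte 1: 0xE2 = 11100010, payload 0010 (4 bits).
Byte 2: 0x97 = 10010111 (10xxxxxx ✓), payload 010111.
Byte 3: 0x87 = 10000111 (10xxxxxx ✓), payload 000111.
Concatenate: 0010010111000111 = 0x25C7 (16 bits → U+25C7).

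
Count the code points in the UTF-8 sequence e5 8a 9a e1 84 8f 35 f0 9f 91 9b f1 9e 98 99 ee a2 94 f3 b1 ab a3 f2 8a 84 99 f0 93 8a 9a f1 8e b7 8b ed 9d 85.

11

Byte at offset 0: 0xE5 = 11100101 → 3-byte char (#1). Advance 3.
Byte at offset 3: 0xE1 = 11100001 → 3-byte char (#2). Advance 3.
Byte at offset 6: 0x35 = 00110101 → 1-byte char (#3). Advance 1.
Byte at offset 7: 0xF0 = 11110000 → 4-byte char (#4). Advance 4.
Byte at offset 11: 0xF1 = 11110001 → 4-byte char (#5). Advance 4.
Byte at offset 15: 0xEE = 11101110 → 3-byte char (#6). Advance 3.
Byte at offset 18: 0xF3 = 11110011 → 4-byte char (#7). Advance 4.
Byte at offset 22: 0xF2 = 11110010 → 4-byte char (#8). Advance 4.
Byte at offset 26: 0xF0 = 11110000 → 4-byte char (#9). Advance 4.
Byte at offset 30: 0xF1 = 11110001 → 4-byte char (#10). Advance 4.
Byte at offset 34: 0xED = 11101101 → 3-byte char (#11). Advance 3.
Reached end at offset 37 after 11 code points.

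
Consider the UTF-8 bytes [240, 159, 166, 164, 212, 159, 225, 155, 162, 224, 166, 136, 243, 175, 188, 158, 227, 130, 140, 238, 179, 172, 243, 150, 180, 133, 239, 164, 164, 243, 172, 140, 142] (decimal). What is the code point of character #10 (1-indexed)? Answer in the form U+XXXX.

Offset 0: leading byte 0xF0 = 11110000 → 4-byte char #1 = F0 9F A6 A4.
Offset 4: leading byte 0xD4 = 11010100 → 2-byte char #2 = D4 9F.
Offset 6: leading byte 0xE1 = 11100001 → 3-byte char #3 = E1 9B A2.
Offset 9: leading byte 0xE0 = 11100000 → 3-byte char #4 = E0 A6 88.
Offset 12: leading byte 0xF3 = 11110011 → 4-byte char #5 = F3 AF BC 9E.
Offset 16: leading byte 0xE3 = 11100011 → 3-byte char #6 = E3 82 8C.
Offset 19: leading byte 0xEE = 11101110 → 3-byte char #7 = EE B3 AC.
Offset 22: leading byte 0xF3 = 11110011 → 4-byte char #8 = F3 96 B4 85.
Offset 26: leading byte 0xEF = 11101111 → 3-byte char #9 = EF A4 A4.
Offset 29: leading byte 0xF3 = 11110011 → 4-byte char #10 = F3 AC 8C 8E.
Leading byte 0xF3 = 11110011 matches 11110xxx → 4-byte sequence.
Byte 1: 0xF3 = 11110011, payload 011 (3 bits).
Byte 2: 0xAC = 10101100 (10xxxxxx ✓), payload 101100.
Byte 3: 0x8C = 10001100 (10xxxxxx ✓), payload 001100.
Byte 4: 0x8E = 10001110 (10xxxxxx ✓), payload 001110.
Concatenate: 011101100001100001110 = 0xEC30E (21 bits → U+EC30E).

U+EC30E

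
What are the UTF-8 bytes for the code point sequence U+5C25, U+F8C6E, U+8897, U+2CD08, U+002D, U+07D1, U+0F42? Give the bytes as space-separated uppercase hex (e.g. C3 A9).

U+5C25: 3-byte form → E5 B0 A5.
U+F8C6E: 4-byte form → F3 B8 B1 AE.
U+8897: 3-byte form → E8 A2 97.
U+2CD08: 4-byte form → F0 AC B4 88.
U+002D: 1-byte form → 2D.
U+07D1: 2-byte form → DF 91.
U+0F42: 3-byte form → E0 BD 82.
Concatenated (20 bytes): E5 B0 A5 F3 B8 B1 AE E8 A2 97 F0 AC B4 88 2D DF 91 E0 BD 82.

E5 B0 A5 F3 B8 B1 AE E8 A2 97 F0 AC B4 88 2D DF 91 E0 BD 82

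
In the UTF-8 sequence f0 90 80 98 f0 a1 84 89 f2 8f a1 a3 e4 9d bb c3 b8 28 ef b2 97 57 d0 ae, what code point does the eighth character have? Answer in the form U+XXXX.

U+0057

Offset 0: leading byte 0xF0 = 11110000 → 4-byte char #1 = F0 90 80 98.
Offset 4: leading byte 0xF0 = 11110000 → 4-byte char #2 = F0 A1 84 89.
Offset 8: leading byte 0xF2 = 11110010 → 4-byte char #3 = F2 8F A1 A3.
Offset 12: leading byte 0xE4 = 11100100 → 3-byte char #4 = E4 9D BB.
Offset 15: leading byte 0xC3 = 11000011 → 2-byte char #5 = C3 B8.
Offset 17: leading byte 0x28 = 00101000 → 1-byte char #6 = 28.
Offset 18: leading byte 0xEF = 11101111 → 3-byte char #7 = EF B2 97.
Offset 21: leading byte 0x57 = 01010111 → 1-byte char #8 = 57.
Leading byte 0x57 = 01010111 matches 0xxxxxxx → 1-byte sequence.
Byte 1: 0x57 = 01010111, payload 1010111 (7 bits).
Concatenate: 1010111 = 0x57 (7 bits → U+0057).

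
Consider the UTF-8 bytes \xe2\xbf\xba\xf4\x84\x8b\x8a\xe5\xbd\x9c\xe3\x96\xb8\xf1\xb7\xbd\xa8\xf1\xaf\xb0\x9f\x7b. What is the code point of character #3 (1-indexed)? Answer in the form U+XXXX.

U+5F5C

Offset 0: leading byte 0xE2 = 11100010 → 3-byte char #1 = E2 BF BA.
Offset 3: leading byte 0xF4 = 11110100 → 4-byte char #2 = F4 84 8B 8A.
Offset 7: leading byte 0xE5 = 11100101 → 3-byte char #3 = E5 BD 9C.
Leading byte 0xE5 = 11100101 matches 1110xxxx → 3-byte sequence.
Byte 1: 0xE5 = 11100101, payload 0101 (4 bits).
Byte 2: 0xBD = 10111101 (10xxxxxx ✓), payload 111101.
Byte 3: 0x9C = 10011100 (10xxxxxx ✓), payload 011100.
Concatenate: 0101111101011100 = 0x5F5C (16 bits → U+5F5C).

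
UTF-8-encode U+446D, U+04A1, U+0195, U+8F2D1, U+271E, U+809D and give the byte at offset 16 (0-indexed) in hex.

U+446D → 3-byte form E4 91 AD at offsets 0–2.
U+04A1 → 2-byte form D2 A1 at offsets 3–4.
U+0195 → 2-byte form C6 95 at offsets 5–6.
U+8F2D1 → 4-byte form F2 8F 8B 91 at offsets 7–10.
U+271E → 3-byte form E2 9C 9E at offsets 11–13.
U+809D → 3-byte form E8 82 9D at offsets 14–16.
Offset 16 falls in char 6's range; it's byte 3 of E8 82 9D = 0x9D.

0x9D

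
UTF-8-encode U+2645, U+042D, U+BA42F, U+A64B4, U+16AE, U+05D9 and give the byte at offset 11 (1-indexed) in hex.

1-indexed offset 11 is 0-indexed offset 10.
U+2645 → 3-byte form E2 99 85 at offsets 0–2.
U+042D → 2-byte form D0 AD at offsets 3–4.
U+BA42F → 4-byte form F2 BA 90 AF at offsets 5–8.
U+A64B4 → 4-byte form F2 A6 92 B4 at offsets 9–12.
Offset 10 falls in char 4's range; it's byte 2 of F2 A6 92 B4 = 0xA6.

0xA6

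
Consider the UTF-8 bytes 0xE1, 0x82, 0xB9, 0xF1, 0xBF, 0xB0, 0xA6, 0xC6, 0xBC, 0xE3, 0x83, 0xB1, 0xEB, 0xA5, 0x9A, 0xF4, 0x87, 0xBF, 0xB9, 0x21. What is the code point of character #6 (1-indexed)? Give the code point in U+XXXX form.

Offset 0: leading byte 0xE1 = 11100001 → 3-byte char #1 = E1 82 B9.
Offset 3: leading byte 0xF1 = 11110001 → 4-byte char #2 = F1 BF B0 A6.
Offset 7: leading byte 0xC6 = 11000110 → 2-byte char #3 = C6 BC.
Offset 9: leading byte 0xE3 = 11100011 → 3-byte char #4 = E3 83 B1.
Offset 12: leading byte 0xEB = 11101011 → 3-byte char #5 = EB A5 9A.
Offset 15: leading byte 0xF4 = 11110100 → 4-byte char #6 = F4 87 BF B9.
Leading byte 0xF4 = 11110100 matches 11110xxx → 4-byte sequence.
Byte 1: 0xF4 = 11110100, payload 100 (3 bits).
Byte 2: 0x87 = 10000111 (10xxxxxx ✓), payload 000111.
Byte 3: 0xBF = 10111111 (10xxxxxx ✓), payload 111111.
Byte 4: 0xB9 = 10111001 (10xxxxxx ✓), payload 111001.
Concatenate: 100000111111111111001 = 0x107FF9 (21 bits → U+107FF9).

U+107FF9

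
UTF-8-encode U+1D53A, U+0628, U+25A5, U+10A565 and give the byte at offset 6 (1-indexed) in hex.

1-indexed offset 6 is 0-indexed offset 5.
U+1D53A → 4-byte form F0 9D 94 BA at offsets 0–3.
U+0628 → 2-byte form D8 A8 at offsets 4–5.
Offset 5 falls in char 2's range; it's byte 2 of D8 A8 = 0xA8.

0xA8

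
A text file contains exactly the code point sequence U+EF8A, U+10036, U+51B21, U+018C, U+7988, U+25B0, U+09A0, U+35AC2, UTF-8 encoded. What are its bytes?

EE BE 8A F0 90 80 B6 F1 91 AC A1 C6 8C E7 A6 88 E2 96 B0 E0 A6 A0 F0 B5 AB 82

U+EF8A: 3-byte form → EE BE 8A.
U+10036: 4-byte form → F0 90 80 B6.
U+51B21: 4-byte form → F1 91 AC A1.
U+018C: 2-byte form → C6 8C.
U+7988: 3-byte form → E7 A6 88.
U+25B0: 3-byte form → E2 96 B0.
U+09A0: 3-byte form → E0 A6 A0.
U+35AC2: 4-byte form → F0 B5 AB 82.
Concatenated (26 bytes): EE BE 8A F0 90 80 B6 F1 91 AC A1 C6 8C E7 A6 88 E2 96 B0 E0 A6 A0 F0 B5 AB 82.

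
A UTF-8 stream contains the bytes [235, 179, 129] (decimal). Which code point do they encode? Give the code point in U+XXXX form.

Leading byte 0xEB = 11101011 matches 1110xxxx → 3-byte sequence.
Byte 1: 0xEB = 11101011, payload 1011 (4 bits).
Byte 2: 0xB3 = 10110011 (10xxxxxx ✓), payload 110011.
Byte 3: 0x81 = 10000001 (10xxxxxx ✓), payload 000001.
Concatenate: 1011110011000001 = 0xBCC1 (16 bits → U+BCC1).

U+BCC1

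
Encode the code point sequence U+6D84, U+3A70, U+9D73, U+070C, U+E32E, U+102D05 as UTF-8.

E6 B6 84 E3 A9 B0 E9 B5 B3 DC 8C EE 8C AE F4 82 B4 85

U+6D84: 3-byte form → E6 B6 84.
U+3A70: 3-byte form → E3 A9 B0.
U+9D73: 3-byte form → E9 B5 B3.
U+070C: 2-byte form → DC 8C.
U+E32E: 3-byte form → EE 8C AE.
U+102D05: 4-byte form → F4 82 B4 85.
Concatenated (18 bytes): E6 B6 84 E3 A9 B0 E9 B5 B3 DC 8C EE 8C AE F4 82 B4 85.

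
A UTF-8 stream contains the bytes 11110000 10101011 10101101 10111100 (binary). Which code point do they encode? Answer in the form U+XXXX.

U+2BB7C

Leading byte 0xF0 = 11110000 matches 11110xxx → 4-byte sequence.
Byte 1: 0xF0 = 11110000, payload 000 (3 bits).
Byte 2: 0xAB = 10101011 (10xxxxxx ✓), payload 101011.
Byte 3: 0xAD = 10101101 (10xxxxxx ✓), payload 101101.
Byte 4: 0xBC = 10111100 (10xxxxxx ✓), payload 111100.
Concatenate: 000101011101101111100 = 0x2BB7C (21 bits → U+2BB7C).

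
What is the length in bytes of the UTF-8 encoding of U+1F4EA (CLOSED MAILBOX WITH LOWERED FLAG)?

U+1F4EA = 0x1F4EA. UTF-8 uses 1 byte below 0x80, 2 below 0x800, 3 below 0x10000, 4 up to 0x10FFFF. 0x1F4EA is in U+10000–U+10FFFF → 4 bytes.

4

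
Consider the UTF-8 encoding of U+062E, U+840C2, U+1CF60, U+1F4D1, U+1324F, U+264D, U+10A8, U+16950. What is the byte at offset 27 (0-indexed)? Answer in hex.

U+062E → 2-byte form D8 AE at offsets 0–1.
U+840C2 → 4-byte form F2 84 83 82 at offsets 2–5.
U+1CF60 → 4-byte form F0 9C BD A0 at offsets 6–9.
U+1F4D1 → 4-byte form F0 9F 93 91 at offsets 10–13.
U+1324F → 4-byte form F0 93 89 8F at offsets 14–17.
U+264D → 3-byte form E2 99 8D at offsets 18–20.
U+10A8 → 3-byte form E1 82 A8 at offsets 21–23.
U+16950 → 4-byte form F0 96 A5 90 at offsets 24–27.
Offset 27 falls in char 8's range; it's byte 4 of F0 96 A5 90 = 0x90.

0x90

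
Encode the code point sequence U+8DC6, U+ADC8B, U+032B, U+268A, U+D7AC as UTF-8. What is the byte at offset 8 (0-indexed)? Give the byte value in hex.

0xAB

U+8DC6 → 3-byte form E8 B7 86 at offsets 0–2.
U+ADC8B → 4-byte form F2 AD B2 8B at offsets 3–6.
U+032B → 2-byte form CC AB at offsets 7–8.
Offset 8 falls in char 3's range; it's byte 2 of CC AB = 0xAB.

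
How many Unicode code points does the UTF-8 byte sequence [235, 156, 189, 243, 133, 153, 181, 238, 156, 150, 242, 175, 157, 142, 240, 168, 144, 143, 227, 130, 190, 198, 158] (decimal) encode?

7

Byte at offset 0: 0xEB = 11101011 → 3-byte char (#1). Advance 3.
Byte at offset 3: 0xF3 = 11110011 → 4-byte char (#2). Advance 4.
Byte at offset 7: 0xEE = 11101110 → 3-byte char (#3). Advance 3.
Byte at offset 10: 0xF2 = 11110010 → 4-byte char (#4). Advance 4.
Byte at offset 14: 0xF0 = 11110000 → 4-byte char (#5). Advance 4.
Byte at offset 18: 0xE3 = 11100011 → 3-byte char (#6). Advance 3.
Byte at offset 21: 0xC6 = 11000110 → 2-byte char (#7). Advance 2.
Reached end at offset 23 after 7 code points.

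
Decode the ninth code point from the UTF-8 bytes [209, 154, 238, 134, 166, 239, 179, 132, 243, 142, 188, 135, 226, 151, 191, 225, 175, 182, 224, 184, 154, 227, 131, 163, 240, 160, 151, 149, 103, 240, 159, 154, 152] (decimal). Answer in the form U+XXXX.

U+205D5

Offset 0: leading byte 0xD1 = 11010001 → 2-byte char #1 = D1 9A.
Offset 2: leading byte 0xEE = 11101110 → 3-byte char #2 = EE 86 A6.
Offset 5: leading byte 0xEF = 11101111 → 3-byte char #3 = EF B3 84.
Offset 8: leading byte 0xF3 = 11110011 → 4-byte char #4 = F3 8E BC 87.
Offset 12: leading byte 0xE2 = 11100010 → 3-byte char #5 = E2 97 BF.
Offset 15: leading byte 0xE1 = 11100001 → 3-byte char #6 = E1 AF B6.
Offset 18: leading byte 0xE0 = 11100000 → 3-byte char #7 = E0 B8 9A.
Offset 21: leading byte 0xE3 = 11100011 → 3-byte char #8 = E3 83 A3.
Offset 24: leading byte 0xF0 = 11110000 → 4-byte char #9 = F0 A0 97 95.
Leading byte 0xF0 = 11110000 matches 11110xxx → 4-byte sequence.
Byte 1: 0xF0 = 11110000, payload 000 (3 bits).
Byte 2: 0xA0 = 10100000 (10xxxxxx ✓), payload 100000.
Byte 3: 0x97 = 10010111 (10xxxxxx ✓), payload 010111.
Byte 4: 0x95 = 10010101 (10xxxxxx ✓), payload 010101.
Concatenate: 000100000010111010101 = 0x205D5 (21 bits → U+205D5).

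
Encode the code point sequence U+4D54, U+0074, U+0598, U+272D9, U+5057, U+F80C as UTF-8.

U+4D54: 3-byte form → E4 B5 94.
U+0074: 1-byte form → 74.
U+0598: 2-byte form → D6 98.
U+272D9: 4-byte form → F0 A7 8B 99.
U+5057: 3-byte form → E5 81 97.
U+F80C: 3-byte form → EF A0 8C.
Concatenated (16 bytes): E4 B5 94 74 D6 98 F0 A7 8B 99 E5 81 97 EF A0 8C.

E4 B5 94 74 D6 98 F0 A7 8B 99 E5 81 97 EF A0 8C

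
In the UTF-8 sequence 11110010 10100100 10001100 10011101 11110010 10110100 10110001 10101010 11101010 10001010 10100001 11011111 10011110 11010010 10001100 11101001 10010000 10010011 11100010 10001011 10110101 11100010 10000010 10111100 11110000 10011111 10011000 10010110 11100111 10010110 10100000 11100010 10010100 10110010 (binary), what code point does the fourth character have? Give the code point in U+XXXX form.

Offset 0: leading byte 0xF2 = 11110010 → 4-byte char #1 = F2 A4 8C 9D.
Offset 4: leading byte 0xF2 = 11110010 → 4-byte char #2 = F2 B4 B1 AA.
Offset 8: leading byte 0xEA = 11101010 → 3-byte char #3 = EA 8A A1.
Offset 11: leading byte 0xDF = 11011111 → 2-byte char #4 = DF 9E.
Leading byte 0xDF = 11011111 matches 110xxxxx → 2-byte sequence.
Byte 1: 0xDF = 11011111, payload 11111 (5 bits).
Byte 2: 0x9E = 10011110 (10xxxxxx ✓), payload 011110.
Concatenate: 11111011110 = 0x7DE (11 bits → U+07DE).

U+07DE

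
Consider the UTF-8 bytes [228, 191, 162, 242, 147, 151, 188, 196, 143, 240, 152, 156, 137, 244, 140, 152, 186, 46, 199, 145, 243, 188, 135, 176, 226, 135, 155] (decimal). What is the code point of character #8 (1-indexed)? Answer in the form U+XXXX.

U+FC1F0

Offset 0: leading byte 0xE4 = 11100100 → 3-byte char #1 = E4 BF A2.
Offset 3: leading byte 0xF2 = 11110010 → 4-byte char #2 = F2 93 97 BC.
Offset 7: leading byte 0xC4 = 11000100 → 2-byte char #3 = C4 8F.
Offset 9: leading byte 0xF0 = 11110000 → 4-byte char #4 = F0 98 9C 89.
Offset 13: leading byte 0xF4 = 11110100 → 4-byte char #5 = F4 8C 98 BA.
Offset 17: leading byte 0x2E = 00101110 → 1-byte char #6 = 2E.
Offset 18: leading byte 0xC7 = 11000111 → 2-byte char #7 = C7 91.
Offset 20: leading byte 0xF3 = 11110011 → 4-byte char #8 = F3 BC 87 B0.
Leading byte 0xF3 = 11110011 matches 11110xxx → 4-byte sequence.
Byte 1: 0xF3 = 11110011, payload 011 (3 bits).
Byte 2: 0xBC = 10111100 (10xxxxxx ✓), payload 111100.
Byte 3: 0x87 = 10000111 (10xxxxxx ✓), payload 000111.
Byte 4: 0xB0 = 10110000 (10xxxxxx ✓), payload 110000.
Concatenate: 011111100000111110000 = 0xFC1F0 (21 bits → U+FC1F0).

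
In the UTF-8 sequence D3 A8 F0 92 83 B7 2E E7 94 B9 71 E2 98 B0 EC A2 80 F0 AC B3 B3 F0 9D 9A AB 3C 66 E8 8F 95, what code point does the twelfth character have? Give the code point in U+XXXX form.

Offset 0: leading byte 0xD3 = 11010011 → 2-byte char #1 = D3 A8.
Offset 2: leading byte 0xF0 = 11110000 → 4-byte char #2 = F0 92 83 B7.
Offset 6: leading byte 0x2E = 00101110 → 1-byte char #3 = 2E.
Offset 7: leading byte 0xE7 = 11100111 → 3-byte char #4 = E7 94 B9.
Offset 10: leading byte 0x71 = 01110001 → 1-byte char #5 = 71.
Offset 11: leading byte 0xE2 = 11100010 → 3-byte char #6 = E2 98 B0.
Offset 14: leading byte 0xEC = 11101100 → 3-byte char #7 = EC A2 80.
Offset 17: leading byte 0xF0 = 11110000 → 4-byte char #8 = F0 AC B3 B3.
Offset 21: leading byte 0xF0 = 11110000 → 4-byte char #9 = F0 9D 9A AB.
Offset 25: leading byte 0x3C = 00111100 → 1-byte char #10 = 3C.
Offset 26: leading byte 0x66 = 01100110 → 1-byte char #11 = 66.
Offset 27: leading byte 0xE8 = 11101000 → 3-byte char #12 = E8 8F 95.
Leading byte 0xE8 = 11101000 matches 1110xxxx → 3-byte sequence.
Byte 1: 0xE8 = 11101000, payload 1000 (4 bits).
Byte 2: 0x8F = 10001111 (10xxxxxx ✓), payload 001111.
Byte 3: 0x95 = 10010101 (10xxxxxx ✓), payload 010101.
Concatenate: 1000001111010101 = 0x83D5 (16 bits → U+83D5).

U+83D5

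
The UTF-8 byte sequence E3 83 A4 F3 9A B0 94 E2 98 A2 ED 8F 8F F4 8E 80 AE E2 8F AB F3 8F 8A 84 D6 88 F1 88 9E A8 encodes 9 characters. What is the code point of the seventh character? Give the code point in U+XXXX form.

U+CF284

Offset 0: leading byte 0xE3 = 11100011 → 3-byte char #1 = E3 83 A4.
Offset 3: leading byte 0xF3 = 11110011 → 4-byte char #2 = F3 9A B0 94.
Offset 7: leading byte 0xE2 = 11100010 → 3-byte char #3 = E2 98 A2.
Offset 10: leading byte 0xED = 11101101 → 3-byte char #4 = ED 8F 8F.
Offset 13: leading byte 0xF4 = 11110100 → 4-byte char #5 = F4 8E 80 AE.
Offset 17: leading byte 0xE2 = 11100010 → 3-byte char #6 = E2 8F AB.
Offset 20: leading byte 0xF3 = 11110011 → 4-byte char #7 = F3 8F 8A 84.
Leading byte 0xF3 = 11110011 matches 11110xxx → 4-byte sequence.
Byte 1: 0xF3 = 11110011, payload 011 (3 bits).
Byte 2: 0x8F = 10001111 (10xxxxxx ✓), payload 001111.
Byte 3: 0x8A = 10001010 (10xxxxxx ✓), payload 001010.
Byte 4: 0x84 = 10000100 (10xxxxxx ✓), payload 000100.
Concatenate: 011001111001010000100 = 0xCF284 (21 bits → U+CF284).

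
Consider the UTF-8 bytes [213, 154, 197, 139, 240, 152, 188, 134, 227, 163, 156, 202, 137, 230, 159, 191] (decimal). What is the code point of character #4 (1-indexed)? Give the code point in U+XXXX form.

U+38DC

Offset 0: leading byte 0xD5 = 11010101 → 2-byte char #1 = D5 9A.
Offset 2: leading byte 0xC5 = 11000101 → 2-byte char #2 = C5 8B.
Offset 4: leading byte 0xF0 = 11110000 → 4-byte char #3 = F0 98 BC 86.
Offset 8: leading byte 0xE3 = 11100011 → 3-byte char #4 = E3 A3 9C.
Leading byte 0xE3 = 11100011 matches 1110xxxx → 3-byte sequence.
Byte 1: 0xE3 = 11100011, payload 0011 (4 bits).
Byte 2: 0xA3 = 10100011 (10xxxxxx ✓), payload 100011.
Byte 3: 0x9C = 10011100 (10xxxxxx ✓), payload 011100.
Concatenate: 0011100011011100 = 0x38DC (16 bits → U+38DC).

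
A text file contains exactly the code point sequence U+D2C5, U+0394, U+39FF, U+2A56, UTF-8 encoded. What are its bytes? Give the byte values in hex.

U+D2C5: 3-byte form → ED 8B 85.
U+0394: 2-byte form → CE 94.
U+39FF: 3-byte form → E3 A7 BF.
U+2A56: 3-byte form → E2 A9 96.
Concatenated (11 bytes): ED 8B 85 CE 94 E3 A7 BF E2 A9 96.

ED 8B 85 CE 94 E3 A7 BF E2 A9 96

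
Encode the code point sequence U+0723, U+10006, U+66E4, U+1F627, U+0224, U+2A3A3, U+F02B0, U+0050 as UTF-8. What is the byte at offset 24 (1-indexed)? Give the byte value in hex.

1-indexed offset 24 is 0-indexed offset 23.
U+0723 → 2-byte form DC A3 at offsets 0–1.
U+10006 → 4-byte form F0 90 80 86 at offsets 2–5.
U+66E4 → 3-byte form E6 9B A4 at offsets 6–8.
U+1F627 → 4-byte form F0 9F 98 A7 at offsets 9–12.
U+0224 → 2-byte form C8 A4 at offsets 13–14.
U+2A3A3 → 4-byte form F0 AA 8E A3 at offsets 15–18.
U+F02B0 → 4-byte form F3 B0 8A B0 at offsets 19–22.
U+0050 → 1-byte form 50 at offsets 23–23.
Offset 23 falls in char 8's range; it's byte 1 of 50 = 0x50.

0x50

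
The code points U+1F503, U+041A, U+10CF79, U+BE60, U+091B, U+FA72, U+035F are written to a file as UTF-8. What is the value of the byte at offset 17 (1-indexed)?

0xEF

1-indexed offset 17 is 0-indexed offset 16.
U+1F503 → 4-byte form F0 9F 94 83 at offsets 0–3.
U+041A → 2-byte form D0 9A at offsets 4–5.
U+10CF79 → 4-byte form F4 8C BD B9 at offsets 6–9.
U+BE60 → 3-byte form EB B9 A0 at offsets 10–12.
U+091B → 3-byte form E0 A4 9B at offsets 13–15.
U+FA72 → 3-byte form EF A9 B2 at offsets 16–18.
Offset 16 falls in char 6's range; it's byte 1 of EF A9 B2 = 0xEF.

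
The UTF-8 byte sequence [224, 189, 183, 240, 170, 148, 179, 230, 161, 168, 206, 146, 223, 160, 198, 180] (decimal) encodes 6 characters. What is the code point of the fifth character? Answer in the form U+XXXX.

U+07E0

Offset 0: leading byte 0xE0 = 11100000 → 3-byte char #1 = E0 BD B7.
Offset 3: leading byte 0xF0 = 11110000 → 4-byte char #2 = F0 AA 94 B3.
Offset 7: leading byte 0xE6 = 11100110 → 3-byte char #3 = E6 A1 A8.
Offset 10: leading byte 0xCE = 11001110 → 2-byte char #4 = CE 92.
Offset 12: leading byte 0xDF = 11011111 → 2-byte char #5 = DF A0.
Leading byte 0xDF = 11011111 matches 110xxxxx → 2-byte sequence.
Byte 1: 0xDF = 11011111, payload 11111 (5 bits).
Byte 2: 0xA0 = 10100000 (10xxxxxx ✓), payload 100000.
Concatenate: 11111100000 = 0x7E0 (11 bits → U+07E0).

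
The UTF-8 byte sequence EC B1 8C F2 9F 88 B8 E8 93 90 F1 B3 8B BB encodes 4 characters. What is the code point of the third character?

Offset 0: leading byte 0xEC = 11101100 → 3-byte char #1 = EC B1 8C.
Offset 3: leading byte 0xF2 = 11110010 → 4-byte char #2 = F2 9F 88 B8.
Offset 7: leading byte 0xE8 = 11101000 → 3-byte char #3 = E8 93 90.
Leading byte 0xE8 = 11101000 matches 1110xxxx → 3-byte sequence.
Byte 1: 0xE8 = 11101000, payload 1000 (4 bits).
Byte 2: 0x93 = 10010011 (10xxxxxx ✓), payload 010011.
Byte 3: 0x90 = 10010000 (10xxxxxx ✓), payload 010000.
Concatenate: 1000010011010000 = 0x84D0 (16 bits → U+84D0).

U+84D0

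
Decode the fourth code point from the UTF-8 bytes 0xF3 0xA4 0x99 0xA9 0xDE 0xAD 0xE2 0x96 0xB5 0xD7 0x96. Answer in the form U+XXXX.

Offset 0: leading byte 0xF3 = 11110011 → 4-byte char #1 = F3 A4 99 A9.
Offset 4: leading byte 0xDE = 11011110 → 2-byte char #2 = DE AD.
Offset 6: leading byte 0xE2 = 11100010 → 3-byte char #3 = E2 96 B5.
Offset 9: leading byte 0xD7 = 11010111 → 2-byte char #4 = D7 96.
Leading byte 0xD7 = 11010111 matches 110xxxxx → 2-byte sequence.
Byte 1: 0xD7 = 11010111, payload 10111 (5 bits).
Byte 2: 0x96 = 10010110 (10xxxxxx ✓), payload 010110.
Concatenate: 10111010110 = 0x5D6 (11 bits → U+05D6).

U+05D6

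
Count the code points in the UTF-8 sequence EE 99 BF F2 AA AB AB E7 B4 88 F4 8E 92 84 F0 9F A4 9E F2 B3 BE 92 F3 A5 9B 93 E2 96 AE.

Byte at offset 0: 0xEE = 11101110 → 3-byte char (#1). Advance 3.
Byte at offset 3: 0xF2 = 11110010 → 4-byte char (#2). Advance 4.
Byte at offset 7: 0xE7 = 11100111 → 3-byte char (#3). Advance 3.
Byte at offset 10: 0xF4 = 11110100 → 4-byte char (#4). Advance 4.
Byte at offset 14: 0xF0 = 11110000 → 4-byte char (#5). Advance 4.
Byte at offset 18: 0xF2 = 11110010 → 4-byte char (#6). Advance 4.
Byte at offset 22: 0xF3 = 11110011 → 4-byte char (#7). Advance 4.
Byte at offset 26: 0xE2 = 11100010 → 3-byte char (#8). Advance 3.
Reached end at offset 29 after 8 code points.

8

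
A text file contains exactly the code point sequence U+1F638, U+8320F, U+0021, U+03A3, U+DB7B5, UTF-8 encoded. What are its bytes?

U+1F638: 4-byte form → F0 9F 98 B8.
U+8320F: 4-byte form → F2 83 88 8F.
U+0021: 1-byte form → 21.
U+03A3: 2-byte form → CE A3.
U+DB7B5: 4-byte form → F3 9B 9E B5.
Concatenated (15 bytes): F0 9F 98 B8 F2 83 88 8F 21 CE A3 F3 9B 9E B5.

F0 9F 98 B8 F2 83 88 8F 21 CE A3 F3 9B 9E B5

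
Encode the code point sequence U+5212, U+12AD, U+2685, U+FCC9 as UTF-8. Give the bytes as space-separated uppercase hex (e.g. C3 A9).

E5 88 92 E1 8A AD E2 9A 85 EF B3 89

U+5212: 3-byte form → E5 88 92.
U+12AD: 3-byte form → E1 8A AD.
U+2685: 3-byte form → E2 9A 85.
U+FCC9: 3-byte form → EF B3 89.
Concatenated (12 bytes): E5 88 92 E1 8A AD E2 9A 85 EF B3 89.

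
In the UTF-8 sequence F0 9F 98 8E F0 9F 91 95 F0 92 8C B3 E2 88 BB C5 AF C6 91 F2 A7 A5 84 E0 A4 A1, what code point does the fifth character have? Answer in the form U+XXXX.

Offset 0: leading byte 0xF0 = 11110000 → 4-byte char #1 = F0 9F 98 8E.
Offset 4: leading byte 0xF0 = 11110000 → 4-byte char #2 = F0 9F 91 95.
Offset 8: leading byte 0xF0 = 11110000 → 4-byte char #3 = F0 92 8C B3.
Offset 12: leading byte 0xE2 = 11100010 → 3-byte char #4 = E2 88 BB.
Offset 15: leading byte 0xC5 = 11000101 → 2-byte char #5 = C5 AF.
Leading byte 0xC5 = 11000101 matches 110xxxxx → 2-byte sequence.
Byte 1: 0xC5 = 11000101, payload 00101 (5 bits).
Byte 2: 0xAF = 10101111 (10xxxxxx ✓), payload 101111.
Concatenate: 00101101111 = 0x16F (11 bits → U+016F).

U+016F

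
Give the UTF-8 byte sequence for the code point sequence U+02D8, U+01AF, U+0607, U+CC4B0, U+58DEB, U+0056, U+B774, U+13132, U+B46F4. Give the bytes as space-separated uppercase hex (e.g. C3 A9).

CB 98 C6 AF D8 87 F3 8C 92 B0 F1 98 B7 AB 56 EB 9D B4 F0 93 84 B2 F2 B4 9B B4

U+02D8: 2-byte form → CB 98.
U+01AF: 2-byte form → C6 AF.
U+0607: 2-byte form → D8 87.
U+CC4B0: 4-byte form → F3 8C 92 B0.
U+58DEB: 4-byte form → F1 98 B7 AB.
U+0056: 1-byte form → 56.
U+B774: 3-byte form → EB 9D B4.
U+13132: 4-byte form → F0 93 84 B2.
U+B46F4: 4-byte form → F2 B4 9B B4.
Concatenated (26 bytes): CB 98 C6 AF D8 87 F3 8C 92 B0 F1 98 B7 AB 56 EB 9D B4 F0 93 84 B2 F2 B4 9B B4.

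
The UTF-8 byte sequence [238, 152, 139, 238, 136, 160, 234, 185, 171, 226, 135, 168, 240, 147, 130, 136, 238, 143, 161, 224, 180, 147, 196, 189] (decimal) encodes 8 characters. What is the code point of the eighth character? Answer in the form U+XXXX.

Offset 0: leading byte 0xEE = 11101110 → 3-byte char #1 = EE 98 8B.
Offset 3: leading byte 0xEE = 11101110 → 3-byte char #2 = EE 88 A0.
Offset 6: leading byte 0xEA = 11101010 → 3-byte char #3 = EA B9 AB.
Offset 9: leading byte 0xE2 = 11100010 → 3-byte char #4 = E2 87 A8.
Offset 12: leading byte 0xF0 = 11110000 → 4-byte char #5 = F0 93 82 88.
Offset 16: leading byte 0xEE = 11101110 → 3-byte char #6 = EE 8F A1.
Offset 19: leading byte 0xE0 = 11100000 → 3-byte char #7 = E0 B4 93.
Offset 22: leading byte 0xC4 = 11000100 → 2-byte char #8 = C4 BD.
Leading byte 0xC4 = 11000100 matches 110xxxxx → 2-byte sequence.
Byte 1: 0xC4 = 11000100, payload 00100 (5 bits).
Byte 2: 0xBD = 10111101 (10xxxxxx ✓), payload 111101.
Concatenate: 00100111101 = 0x13D (11 bits → U+013D).

U+013D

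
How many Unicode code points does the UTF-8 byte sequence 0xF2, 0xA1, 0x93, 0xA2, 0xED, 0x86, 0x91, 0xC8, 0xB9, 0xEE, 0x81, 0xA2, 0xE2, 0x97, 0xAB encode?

Byte at offset 0: 0xF2 = 11110010 → 4-byte char (#1). Advance 4.
Byte at offset 4: 0xED = 11101101 → 3-byte char (#2). Advance 3.
Byte at offset 7: 0xC8 = 11001000 → 2-byte char (#3). Advance 2.
Byte at offset 9: 0xEE = 11101110 → 3-byte char (#4). Advance 3.
Byte at offset 12: 0xE2 = 11100010 → 3-byte char (#5). Advance 3.
Reached end at offset 15 after 5 code points.

5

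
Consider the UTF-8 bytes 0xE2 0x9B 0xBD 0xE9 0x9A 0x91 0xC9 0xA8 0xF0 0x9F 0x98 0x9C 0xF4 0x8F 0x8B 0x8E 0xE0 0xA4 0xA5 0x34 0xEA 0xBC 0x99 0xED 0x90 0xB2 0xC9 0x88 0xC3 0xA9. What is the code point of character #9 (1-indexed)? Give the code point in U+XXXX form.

Offset 0: leading byte 0xE2 = 11100010 → 3-byte char #1 = E2 9B BD.
Offset 3: leading byte 0xE9 = 11101001 → 3-byte char #2 = E9 9A 91.
Offset 6: leading byte 0xC9 = 11001001 → 2-byte char #3 = C9 A8.
Offset 8: leading byte 0xF0 = 11110000 → 4-byte char #4 = F0 9F 98 9C.
Offset 12: leading byte 0xF4 = 11110100 → 4-byte char #5 = F4 8F 8B 8E.
Offset 16: leading byte 0xE0 = 11100000 → 3-byte char #6 = E0 A4 A5.
Offset 19: leading byte 0x34 = 00110100 → 1-byte char #7 = 34.
Offset 20: leading byte 0xEA = 11101010 → 3-byte char #8 = EA BC 99.
Offset 23: leading byte 0xED = 11101101 → 3-byte char #9 = ED 90 B2.
Leading byte 0xED = 11101101 matches 1110xxxx → 3-byte sequence.
Byte 1: 0xED = 11101101, payload 1101 (4 bits).
Byte 2: 0x90 = 10010000 (10xxxxxx ✓), payload 010000.
Byte 3: 0xB2 = 10110010 (10xxxxxx ✓), payload 110010.
Concatenate: 1101010000110010 = 0xD432 (16 bits → U+D432).

U+D432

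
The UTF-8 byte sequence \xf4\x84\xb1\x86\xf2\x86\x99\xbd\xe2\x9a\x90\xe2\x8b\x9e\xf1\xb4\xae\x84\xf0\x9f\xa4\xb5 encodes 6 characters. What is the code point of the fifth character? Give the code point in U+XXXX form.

U+74B84

Offset 0: leading byte 0xF4 = 11110100 → 4-byte char #1 = F4 84 B1 86.
Offset 4: leading byte 0xF2 = 11110010 → 4-byte char #2 = F2 86 99 BD.
Offset 8: leading byte 0xE2 = 11100010 → 3-byte char #3 = E2 9A 90.
Offset 11: leading byte 0xE2 = 11100010 → 3-byte char #4 = E2 8B 9E.
Offset 14: leading byte 0xF1 = 11110001 → 4-byte char #5 = F1 B4 AE 84.
Leading byte 0xF1 = 11110001 matches 11110xxx → 4-byte sequence.
Byte 1: 0xF1 = 11110001, payload 001 (3 bits).
Byte 2: 0xB4 = 10110100 (10xxxxxx ✓), payload 110100.
Byte 3: 0xAE = 10101110 (10xxxxxx ✓), payload 101110.
Byte 4: 0x84 = 10000100 (10xxxxxx ✓), payload 000100.
Concatenate: 001110100101110000100 = 0x74B84 (21 bits → U+74B84).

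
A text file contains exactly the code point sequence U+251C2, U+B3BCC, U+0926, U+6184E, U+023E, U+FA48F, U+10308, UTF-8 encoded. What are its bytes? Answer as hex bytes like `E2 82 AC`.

F0 A5 87 82 F2 B3 AF 8C E0 A4 A6 F1 A1 A1 8E C8 BE F3 BA 92 8F F0 90 8C 88

U+251C2: 4-byte form → F0 A5 87 82.
U+B3BCC: 4-byte form → F2 B3 AF 8C.
U+0926: 3-byte form → E0 A4 A6.
U+6184E: 4-byte form → F1 A1 A1 8E.
U+023E: 2-byte form → C8 BE.
U+FA48F: 4-byte form → F3 BA 92 8F.
U+10308: 4-byte form → F0 90 8C 88.
Concatenated (25 bytes): F0 A5 87 82 F2 B3 AF 8C E0 A4 A6 F1 A1 A1 8E C8 BE F3 BA 92 8F F0 90 8C 88.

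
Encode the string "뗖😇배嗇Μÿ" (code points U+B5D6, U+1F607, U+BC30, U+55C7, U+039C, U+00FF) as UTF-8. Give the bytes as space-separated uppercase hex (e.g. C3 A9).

EB 97 96 F0 9F 98 87 EB B0 B0 E5 97 87 CE 9C C3 BF

U+B5D6: 3-byte form → EB 97 96.
U+1F607: 4-byte form → F0 9F 98 87.
U+BC30: 3-byte form → EB B0 B0.
U+55C7: 3-byte form → E5 97 87.
U+039C: 2-byte form → CE 9C.
U+00FF: 2-byte form → C3 BF.
Concatenated (17 bytes): EB 97 96 F0 9F 98 87 EB B0 B0 E5 97 87 CE 9C C3 BF.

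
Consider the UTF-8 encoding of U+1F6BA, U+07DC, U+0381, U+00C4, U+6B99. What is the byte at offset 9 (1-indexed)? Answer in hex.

1-indexed offset 9 is 0-indexed offset 8.
U+1F6BA → 4-byte form F0 9F 9A BA at offsets 0–3.
U+07DC → 2-byte form DF 9C at offsets 4–5.
U+0381 → 2-byte form CE 81 at offsets 6–7.
U+00C4 → 2-byte form C3 84 at offsets 8–9.
Offset 8 falls in char 4's range; it's byte 1 of C3 84 = 0xC3.

0xC3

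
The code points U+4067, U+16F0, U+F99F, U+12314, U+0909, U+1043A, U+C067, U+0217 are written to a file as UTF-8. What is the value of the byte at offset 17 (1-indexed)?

1-indexed offset 17 is 0-indexed offset 16.
U+4067 → 3-byte form E4 81 A7 at offsets 0–2.
U+16F0 → 3-byte form E1 9B B0 at offsets 3–5.
U+F99F → 3-byte form EF A6 9F at offsets 6–8.
U+12314 → 4-byte form F0 92 8C 94 at offsets 9–12.
U+0909 → 3-byte form E0 A4 89 at offsets 13–15.
U+1043A → 4-byte form F0 90 90 BA at offsets 16–19.
Offset 16 falls in char 6's range; it's byte 1 of F0 90 90 BA = 0xF0.

0xF0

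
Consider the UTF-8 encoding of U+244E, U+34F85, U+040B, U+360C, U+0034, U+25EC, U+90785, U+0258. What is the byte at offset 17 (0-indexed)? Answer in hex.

U+244E → 3-byte form E2 91 8E at offsets 0–2.
U+34F85 → 4-byte form F0 B4 BE 85 at offsets 3–6.
U+040B → 2-byte form D0 8B at offsets 7–8.
U+360C → 3-byte form E3 98 8C at offsets 9–11.
U+0034 → 1-byte form 34 at offsets 12–12.
U+25EC → 3-byte form E2 97 AC at offsets 13–15.
U+90785 → 4-byte form F2 90 9E 85 at offsets 16–19.
Offset 17 falls in char 7's range; it's byte 2 of F2 90 9E 85 = 0x90.

0x90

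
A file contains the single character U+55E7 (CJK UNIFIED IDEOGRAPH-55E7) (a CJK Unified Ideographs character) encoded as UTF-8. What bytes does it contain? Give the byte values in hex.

U+55E7 = 0x55E7 = 21991 decimal. In range U+0800–U+FFFF → 3-byte form: 1110xxxx 10xxxxxx 10xxxxxx.
Binary (16 bits): 0101010111100111.
Split 4+6+6: 0101 | 010111 | 100111.
Byte 1: 11100101 = 0xE5.
Byte 2: 10010111 = 0x97.
Byte 3: 10100111 = 0xA7.

E5 97 A7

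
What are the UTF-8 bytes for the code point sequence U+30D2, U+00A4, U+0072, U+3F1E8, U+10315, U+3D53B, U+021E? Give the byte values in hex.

E3 83 92 C2 A4 72 F0 BF 87 A8 F0 90 8C 95 F0 BD 94 BB C8 9E

U+30D2: 3-byte form → E3 83 92.
U+00A4: 2-byte form → C2 A4.
U+0072: 1-byte form → 72.
U+3F1E8: 4-byte form → F0 BF 87 A8.
U+10315: 4-byte form → F0 90 8C 95.
U+3D53B: 4-byte form → F0 BD 94 BB.
U+021E: 2-byte form → C8 9E.
Concatenated (20 bytes): E3 83 92 C2 A4 72 F0 BF 87 A8 F0 90 8C 95 F0 BD 94 BB C8 9E.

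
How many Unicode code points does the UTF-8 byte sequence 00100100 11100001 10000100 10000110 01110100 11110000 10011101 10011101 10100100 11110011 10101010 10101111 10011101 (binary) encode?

Byte at offset 0: 0x24 = 00100100 → 1-byte char (#1). Advance 1.
Byte at offset 1: 0xE1 = 11100001 → 3-byte char (#2). Advance 3.
Byte at offset 4: 0x74 = 01110100 → 1-byte char (#3). Advance 1.
Byte at offset 5: 0xF0 = 11110000 → 4-byte char (#4). Advance 4.
Byte at offset 9: 0xF3 = 11110011 → 4-byte char (#5). Advance 4.
Reached end at offset 13 after 5 code points.

5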